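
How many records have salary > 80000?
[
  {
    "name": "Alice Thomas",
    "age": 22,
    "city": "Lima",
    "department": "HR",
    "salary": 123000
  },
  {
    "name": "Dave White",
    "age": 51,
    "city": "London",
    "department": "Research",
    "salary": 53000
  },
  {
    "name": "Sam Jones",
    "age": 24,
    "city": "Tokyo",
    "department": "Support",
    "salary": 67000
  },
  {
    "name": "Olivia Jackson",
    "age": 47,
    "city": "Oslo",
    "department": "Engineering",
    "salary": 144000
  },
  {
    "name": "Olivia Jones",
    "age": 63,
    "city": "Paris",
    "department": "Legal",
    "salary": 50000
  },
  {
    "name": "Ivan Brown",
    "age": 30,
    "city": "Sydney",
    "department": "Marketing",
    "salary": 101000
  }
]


Data: 6 records
Condition: salary > 80000

Checking each record:
  Alice Thomas: 123000 MATCH
  Dave White: 53000
  Sam Jones: 67000
  Olivia Jackson: 144000 MATCH
  Olivia Jones: 50000
  Ivan Brown: 101000 MATCH

Count: 3

3


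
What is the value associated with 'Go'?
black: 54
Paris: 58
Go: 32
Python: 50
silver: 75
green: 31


Looking up key 'Go'
Value: 32

32


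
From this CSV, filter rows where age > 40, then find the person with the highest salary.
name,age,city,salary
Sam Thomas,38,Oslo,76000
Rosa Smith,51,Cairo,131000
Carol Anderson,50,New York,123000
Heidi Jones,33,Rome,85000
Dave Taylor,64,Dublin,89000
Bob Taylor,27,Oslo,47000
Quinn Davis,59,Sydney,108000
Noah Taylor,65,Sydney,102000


Filter: age > 40
Sort by: salary (descending)

Filtered records (5):
  Rosa Smith, age 51, salary $131000
  Carol Anderson, age 50, salary $123000
  Quinn Davis, age 59, salary $108000
  Noah Taylor, age 65, salary $102000
  Dave Taylor, age 64, salary $89000

Highest salary: Rosa Smith ($131000)

Rosa Smith


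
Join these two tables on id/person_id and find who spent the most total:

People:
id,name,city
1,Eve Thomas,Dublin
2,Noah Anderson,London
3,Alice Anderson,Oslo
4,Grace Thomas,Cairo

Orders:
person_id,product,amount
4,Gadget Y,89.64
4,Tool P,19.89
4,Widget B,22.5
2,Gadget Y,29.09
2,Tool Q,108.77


Join on: people.id = orders.person_id

Joined rows:
  Grace Thomas (Cairo) bought Gadget Y for $89.64
  Grace Thomas (Cairo) bought Tool P for $19.89
  Grace Thomas (Cairo) bought Widget B for $22.5
  Noah Anderson (London) bought Gadget Y for $29.09
  Noah Anderson (London) bought Tool Q for $108.77

Total per person:
  Noah Anderson: $137.86
  Grace Thomas: $132.03

Top spender: Noah Anderson ($137.86)

Noah Anderson ($137.86)


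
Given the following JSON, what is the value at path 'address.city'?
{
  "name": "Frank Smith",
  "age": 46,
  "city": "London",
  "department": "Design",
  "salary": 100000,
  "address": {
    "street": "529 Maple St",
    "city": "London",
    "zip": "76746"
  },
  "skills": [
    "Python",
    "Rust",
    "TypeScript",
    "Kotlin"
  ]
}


Query: address.city
Path: address -> city
Value: London

London


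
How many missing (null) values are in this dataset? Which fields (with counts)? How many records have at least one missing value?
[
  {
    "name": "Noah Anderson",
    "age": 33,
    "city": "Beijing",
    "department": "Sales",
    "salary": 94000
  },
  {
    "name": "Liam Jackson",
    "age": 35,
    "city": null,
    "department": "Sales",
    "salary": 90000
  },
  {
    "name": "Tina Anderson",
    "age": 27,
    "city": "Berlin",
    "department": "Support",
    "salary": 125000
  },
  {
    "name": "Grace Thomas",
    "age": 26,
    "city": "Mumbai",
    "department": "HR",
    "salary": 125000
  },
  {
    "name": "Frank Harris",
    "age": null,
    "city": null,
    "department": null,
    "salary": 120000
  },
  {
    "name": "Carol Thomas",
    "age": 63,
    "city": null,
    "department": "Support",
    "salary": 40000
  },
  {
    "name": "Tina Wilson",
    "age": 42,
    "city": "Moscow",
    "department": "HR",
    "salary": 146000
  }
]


Checking for missing (null) values in 7 records:

  Noah Anderson: complete
  Liam Jackson: city
  Tina Anderson: complete
  Grace Thomas: complete
  Frank Harris: age, city, department
  Carol Thomas: city
  Tina Wilson: complete

Per field:
  name: 0 missing
  age: 1 missing
  city: 3 missing
  department: 1 missing
  salary: 0 missing

Total missing values: 5
Records with any missing: 3

5 missing values (age: 1, city: 3, department: 1); 3 incomplete records


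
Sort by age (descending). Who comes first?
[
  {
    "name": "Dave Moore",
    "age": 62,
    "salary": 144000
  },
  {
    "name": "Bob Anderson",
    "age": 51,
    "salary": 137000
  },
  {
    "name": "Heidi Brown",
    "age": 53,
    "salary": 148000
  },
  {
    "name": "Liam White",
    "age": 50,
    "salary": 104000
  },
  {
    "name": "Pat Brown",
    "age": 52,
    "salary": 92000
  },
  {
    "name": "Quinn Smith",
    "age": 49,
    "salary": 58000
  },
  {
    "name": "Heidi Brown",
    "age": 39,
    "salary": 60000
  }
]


Sort by: age (descending)

Sorted order:
  1. Dave Moore (age = 62)
  2. Heidi Brown (age = 53)
  3. Pat Brown (age = 52)
  4. Bob Anderson (age = 51)
  5. Liam White (age = 50)
  6. Quinn Smith (age = 49)
  7. Heidi Brown (age = 39)

First: Dave Moore

Dave Moore


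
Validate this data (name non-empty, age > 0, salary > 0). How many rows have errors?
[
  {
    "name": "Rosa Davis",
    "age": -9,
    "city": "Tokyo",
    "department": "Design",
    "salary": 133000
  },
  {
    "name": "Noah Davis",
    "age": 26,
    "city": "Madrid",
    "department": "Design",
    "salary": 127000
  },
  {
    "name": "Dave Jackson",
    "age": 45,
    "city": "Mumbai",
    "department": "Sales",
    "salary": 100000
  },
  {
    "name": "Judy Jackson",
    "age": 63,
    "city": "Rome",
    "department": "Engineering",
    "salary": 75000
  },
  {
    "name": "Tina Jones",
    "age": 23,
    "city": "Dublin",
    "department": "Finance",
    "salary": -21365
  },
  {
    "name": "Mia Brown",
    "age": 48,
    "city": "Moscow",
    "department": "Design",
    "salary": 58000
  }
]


Validating 6 records:
Rules: name non-empty, age > 0, salary > 0

  Row 1 (Rosa Davis): negative age: -9
  Row 2 (Noah Davis): OK
  Row 3 (Dave Jackson): OK
  Row 4 (Judy Jackson): OK
  Row 5 (Tina Jones): negative salary: -21365
  Row 6 (Mia Brown): OK

Total errors: 2

2 errors


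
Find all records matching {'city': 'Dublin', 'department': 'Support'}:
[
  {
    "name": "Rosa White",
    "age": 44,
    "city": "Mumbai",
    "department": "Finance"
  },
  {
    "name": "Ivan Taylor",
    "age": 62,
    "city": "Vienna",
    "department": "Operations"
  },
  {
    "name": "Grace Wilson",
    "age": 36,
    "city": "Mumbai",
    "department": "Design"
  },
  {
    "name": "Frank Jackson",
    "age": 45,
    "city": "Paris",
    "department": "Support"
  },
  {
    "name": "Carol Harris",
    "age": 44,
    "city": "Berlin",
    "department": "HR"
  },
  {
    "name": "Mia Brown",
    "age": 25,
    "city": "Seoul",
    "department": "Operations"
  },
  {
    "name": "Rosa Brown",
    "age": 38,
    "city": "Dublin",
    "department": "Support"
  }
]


Search criteria: {'city': 'Dublin', 'department': 'Support'}

Checking 7 records:
  Rosa White: {city: Mumbai, department: Finance}
  Ivan Taylor: {city: Vienna, department: Operations}
  Grace Wilson: {city: Mumbai, department: Design}
  Frank Jackson: {city: Paris, department: Support}
  Carol Harris: {city: Berlin, department: HR}
  Mia Brown: {city: Seoul, department: Operations}
  Rosa Brown: {city: Dublin, department: Support} <-- MATCH

Matches: ["Rosa Brown"]

["Rosa Brown"]


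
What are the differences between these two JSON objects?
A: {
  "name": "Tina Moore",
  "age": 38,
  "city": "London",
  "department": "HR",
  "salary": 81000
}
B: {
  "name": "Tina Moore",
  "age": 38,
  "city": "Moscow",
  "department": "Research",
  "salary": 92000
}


Comparing each field (in key order):
  name: same
  age: same
  city: DIFFERENT
  department: DIFFERENT
  salary: DIFFERENT
Differences:
  city: London -> Moscow
  department: HR -> Research
  salary: 81000 -> 92000

3 field(s) changed

3 changes: city, department, salary


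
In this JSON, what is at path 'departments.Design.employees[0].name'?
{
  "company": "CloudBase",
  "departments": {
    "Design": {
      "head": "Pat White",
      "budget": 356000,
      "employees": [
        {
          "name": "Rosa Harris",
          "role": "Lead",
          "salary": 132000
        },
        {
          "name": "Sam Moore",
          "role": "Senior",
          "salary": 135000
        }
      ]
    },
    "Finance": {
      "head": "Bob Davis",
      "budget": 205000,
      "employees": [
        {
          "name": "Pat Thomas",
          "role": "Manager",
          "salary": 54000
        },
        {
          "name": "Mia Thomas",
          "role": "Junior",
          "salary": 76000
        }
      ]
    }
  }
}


Path: departments.Design.employees[0].name

Navigate:
  -> departments
  -> Design
  -> employees[0].name = 'Rosa Harris'

Rosa Harris


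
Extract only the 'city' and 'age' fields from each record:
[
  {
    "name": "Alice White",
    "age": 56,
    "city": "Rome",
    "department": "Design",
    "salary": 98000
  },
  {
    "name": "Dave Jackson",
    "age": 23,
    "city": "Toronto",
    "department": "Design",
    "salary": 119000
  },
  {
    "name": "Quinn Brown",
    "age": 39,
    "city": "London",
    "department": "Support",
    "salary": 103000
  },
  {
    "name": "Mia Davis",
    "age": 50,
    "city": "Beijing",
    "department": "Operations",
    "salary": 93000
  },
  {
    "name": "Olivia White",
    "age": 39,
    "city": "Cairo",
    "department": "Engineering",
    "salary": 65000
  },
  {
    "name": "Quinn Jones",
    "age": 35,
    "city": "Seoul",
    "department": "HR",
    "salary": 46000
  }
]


Original: 6 records with fields: name, age, city, department, salary
Keep: ['city', 'age']
Drop: ['name', 'department', 'salary']
Result: 6 records, 2 fields each

[
  {
    "city": "Rome",
    "age": 56
  },
  {
    "city": "Toronto",
    "age": 23
  },
  {
    "city": "London",
    "age": 39
  },
  {
    "city": "Beijing",
    "age": 50
  },
  {
    "city": "Cairo",
    "age": 39
  },
  {
    "city": "Seoul",
    "age": 35
  }
]


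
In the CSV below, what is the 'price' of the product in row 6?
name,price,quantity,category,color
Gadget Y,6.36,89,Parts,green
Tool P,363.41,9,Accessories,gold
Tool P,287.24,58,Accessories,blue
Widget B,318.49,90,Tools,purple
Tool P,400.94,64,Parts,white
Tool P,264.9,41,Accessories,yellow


Query: Row 6 ('Tool P'), column 'price'
Value: 264.9

264.9


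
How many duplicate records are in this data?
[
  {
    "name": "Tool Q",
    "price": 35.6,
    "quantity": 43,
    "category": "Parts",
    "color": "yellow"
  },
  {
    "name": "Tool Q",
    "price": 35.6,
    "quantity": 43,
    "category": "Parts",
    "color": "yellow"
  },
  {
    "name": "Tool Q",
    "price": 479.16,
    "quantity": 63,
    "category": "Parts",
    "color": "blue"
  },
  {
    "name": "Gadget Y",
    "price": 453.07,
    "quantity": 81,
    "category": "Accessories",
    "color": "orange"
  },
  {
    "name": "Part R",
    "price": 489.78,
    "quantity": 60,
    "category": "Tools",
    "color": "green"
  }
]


Checking 5 records for duplicates:

  Row 1: Tool Q ($35.6, qty 43)
  Row 2: Tool Q ($35.6, qty 43) <-- DUPLICATE
  Row 3: Tool Q ($479.16, qty 63)
  Row 4: Gadget Y ($453.07, qty 81)
  Row 5: Part R ($489.78, qty 60)

Duplicates found: 1
Unique records: 4

1 duplicates, 4 unique


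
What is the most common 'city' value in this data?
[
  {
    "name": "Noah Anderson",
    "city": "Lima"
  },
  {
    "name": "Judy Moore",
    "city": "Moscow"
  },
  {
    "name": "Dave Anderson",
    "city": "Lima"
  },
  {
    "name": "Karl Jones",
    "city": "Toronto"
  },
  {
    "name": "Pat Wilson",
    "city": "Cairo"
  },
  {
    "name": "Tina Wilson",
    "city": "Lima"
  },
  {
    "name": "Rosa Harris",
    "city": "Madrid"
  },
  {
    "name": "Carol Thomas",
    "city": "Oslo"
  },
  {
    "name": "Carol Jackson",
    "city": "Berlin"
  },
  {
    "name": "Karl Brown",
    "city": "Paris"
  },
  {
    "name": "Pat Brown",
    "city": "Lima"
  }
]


Counting 'city' values across 11 records:

  Lima: 4 ####
  Moscow: 1 #
  Toronto: 1 #
  Cairo: 1 #
  Madrid: 1 #
  Oslo: 1 #
  Berlin: 1 #
  Paris: 1 #

Most common: Lima (4 times)

Lima (4 times)


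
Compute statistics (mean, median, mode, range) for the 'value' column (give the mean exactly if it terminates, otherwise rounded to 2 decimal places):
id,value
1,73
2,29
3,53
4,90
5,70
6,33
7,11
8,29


Data: [73, 29, 53, 90, 70, 33, 11, 29]
Count: 8
Sum: 388
Mean: 388/8 = 48.5
Sorted: [11, 29, 29, 33, 53, 70, 73, 90]
Median: 43.0
Mode: 29 (2 times)
Range: 90 - 11 = 79
Min: 11, Max: 90

mean=48.5, median=43.0, mode=29, range=79


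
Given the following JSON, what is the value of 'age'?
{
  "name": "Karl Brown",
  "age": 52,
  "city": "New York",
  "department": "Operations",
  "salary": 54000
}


Looking up field 'age'
Value: 52

52


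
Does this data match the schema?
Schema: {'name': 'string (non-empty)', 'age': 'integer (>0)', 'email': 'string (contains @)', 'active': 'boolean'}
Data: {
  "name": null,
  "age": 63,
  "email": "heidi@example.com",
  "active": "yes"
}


Validating each field against schema:
  name: FAIL (null is not a string)
  age: OK (positive integer)
  email: OK (string with @)
  active: FAIL ("yes" is not a boolean)

Result: INVALID (2 errors: name, active)

INVALID (2 errors: name, active)


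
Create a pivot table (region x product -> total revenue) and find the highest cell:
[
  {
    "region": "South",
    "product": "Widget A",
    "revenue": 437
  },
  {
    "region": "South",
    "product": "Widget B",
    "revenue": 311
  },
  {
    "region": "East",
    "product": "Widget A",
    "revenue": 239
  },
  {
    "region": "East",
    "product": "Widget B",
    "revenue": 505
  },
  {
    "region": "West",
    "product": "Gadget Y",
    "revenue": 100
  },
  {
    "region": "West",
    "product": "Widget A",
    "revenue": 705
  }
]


Pivot: region (rows) x product (columns) -> total revenue

     Gadget Y      Widget A      Widget B    
East             0           239           505  
South            0           437           311  
West           100           705             0  

Highest: West / Widget A = $705

West / Widget A = $705


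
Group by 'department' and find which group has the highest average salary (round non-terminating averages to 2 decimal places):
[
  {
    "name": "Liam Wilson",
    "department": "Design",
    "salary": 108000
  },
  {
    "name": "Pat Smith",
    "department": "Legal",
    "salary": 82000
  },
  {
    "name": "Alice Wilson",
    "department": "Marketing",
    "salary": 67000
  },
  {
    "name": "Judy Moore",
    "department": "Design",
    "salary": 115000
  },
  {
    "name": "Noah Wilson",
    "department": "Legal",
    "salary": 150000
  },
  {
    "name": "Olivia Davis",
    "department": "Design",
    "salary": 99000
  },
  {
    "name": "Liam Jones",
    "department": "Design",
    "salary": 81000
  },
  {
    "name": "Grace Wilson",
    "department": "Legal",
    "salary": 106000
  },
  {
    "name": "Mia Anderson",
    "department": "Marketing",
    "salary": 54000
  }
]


Group by: department

Groups:
  Design: 4 people, avg salary = 403000/4 = $100750
  Legal: 3 people, avg salary = 338000/3 ≈ $112666.67
  Marketing: 2 people, avg salary = 121000/2 = $60500

Highest average salary: Legal (≈$112666.67)

Legal (≈$112666.67)


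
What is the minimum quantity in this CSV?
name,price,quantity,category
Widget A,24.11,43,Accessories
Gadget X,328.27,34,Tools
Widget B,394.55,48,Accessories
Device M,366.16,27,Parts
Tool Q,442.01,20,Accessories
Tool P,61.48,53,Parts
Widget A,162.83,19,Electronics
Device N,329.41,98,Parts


Computing minimum quantity:
Values: [43, 34, 48, 27, 20, 53, 19, 98]
Min = 19

19


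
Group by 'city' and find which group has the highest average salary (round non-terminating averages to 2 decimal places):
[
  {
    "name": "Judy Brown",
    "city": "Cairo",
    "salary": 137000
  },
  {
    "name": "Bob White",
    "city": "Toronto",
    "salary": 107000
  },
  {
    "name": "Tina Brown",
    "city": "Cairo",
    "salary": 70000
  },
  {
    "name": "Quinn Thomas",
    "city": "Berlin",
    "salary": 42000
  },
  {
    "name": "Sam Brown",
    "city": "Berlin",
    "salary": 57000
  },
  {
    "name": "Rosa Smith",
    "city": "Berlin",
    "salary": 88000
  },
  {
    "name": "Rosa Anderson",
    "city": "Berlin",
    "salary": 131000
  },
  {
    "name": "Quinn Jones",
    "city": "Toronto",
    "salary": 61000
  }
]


Group by: city

Groups:
  Berlin: 4 people, avg salary = 318000/4 = $79500
  Cairo: 2 people, avg salary = 207000/2 = $103500
  Toronto: 2 people, avg salary = 168000/2 = $84000

Highest average salary: Cairo ($103500)

Cairo ($103500)


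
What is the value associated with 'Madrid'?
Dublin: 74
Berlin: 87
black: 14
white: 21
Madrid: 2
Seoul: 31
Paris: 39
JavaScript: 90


Looking up key 'Madrid'
Value: 2

2


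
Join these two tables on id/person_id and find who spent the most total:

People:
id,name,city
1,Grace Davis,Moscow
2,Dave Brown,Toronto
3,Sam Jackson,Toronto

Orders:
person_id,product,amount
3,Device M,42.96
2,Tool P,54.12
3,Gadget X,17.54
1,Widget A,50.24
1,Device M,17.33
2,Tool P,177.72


Join on: people.id = orders.person_id

Joined rows:
  Sam Jackson (Toronto) bought Device M for $42.96
  Dave Brown (Toronto) bought Tool P for $54.12
  Sam Jackson (Toronto) bought Gadget X for $17.54
  Grace Davis (Moscow) bought Widget A for $50.24
  Grace Davis (Moscow) bought Device M for $17.33
  Dave Brown (Toronto) bought Tool P for $177.72

Total per person:
  Dave Brown: $231.84
  Grace Davis: $67.57
  Sam Jackson: $60.50

Top spender: Dave Brown ($231.84)

Dave Brown ($231.84)


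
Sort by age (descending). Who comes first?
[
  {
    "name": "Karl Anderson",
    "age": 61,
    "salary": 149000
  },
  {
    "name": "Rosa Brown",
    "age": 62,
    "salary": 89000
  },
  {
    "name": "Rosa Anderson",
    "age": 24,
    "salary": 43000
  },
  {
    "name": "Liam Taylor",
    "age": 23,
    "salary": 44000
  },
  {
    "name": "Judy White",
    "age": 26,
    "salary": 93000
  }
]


Sort by: age (descending)

Sorted order:
  1. Rosa Brown (age = 62)
  2. Karl Anderson (age = 61)
  3. Judy White (age = 26)
  4. Rosa Anderson (age = 24)
  5. Liam Taylor (age = 23)

First: Rosa Brown

Rosa Brown


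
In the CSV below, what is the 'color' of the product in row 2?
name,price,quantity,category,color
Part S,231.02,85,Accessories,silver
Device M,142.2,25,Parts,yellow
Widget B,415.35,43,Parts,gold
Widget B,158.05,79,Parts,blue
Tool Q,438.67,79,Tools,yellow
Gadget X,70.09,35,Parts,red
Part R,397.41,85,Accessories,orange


Query: Row 2 ('Device M'), column 'color'
Value: yellow

yellow


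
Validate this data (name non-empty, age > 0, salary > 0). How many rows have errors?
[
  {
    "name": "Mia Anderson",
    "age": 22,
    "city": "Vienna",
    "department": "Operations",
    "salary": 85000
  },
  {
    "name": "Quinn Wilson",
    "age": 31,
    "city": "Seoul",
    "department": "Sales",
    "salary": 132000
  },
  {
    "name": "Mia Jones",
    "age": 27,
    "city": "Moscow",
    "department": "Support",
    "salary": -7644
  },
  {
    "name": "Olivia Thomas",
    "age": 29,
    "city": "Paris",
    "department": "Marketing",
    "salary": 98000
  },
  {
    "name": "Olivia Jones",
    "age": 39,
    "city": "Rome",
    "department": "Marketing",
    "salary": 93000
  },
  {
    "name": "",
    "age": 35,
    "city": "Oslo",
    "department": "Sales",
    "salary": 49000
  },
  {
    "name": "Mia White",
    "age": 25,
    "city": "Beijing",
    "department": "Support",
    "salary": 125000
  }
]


Validating 7 records:
Rules: name non-empty, age > 0, salary > 0

  Row 1 (Mia Anderson): OK
  Row 2 (Quinn Wilson): OK
  Row 3 (Mia Jones): negative salary: -7644
  Row 4 (Olivia Thomas): OK
  Row 5 (Olivia Jones): OK
  Row 6 (???): empty name
  Row 7 (Mia White): OK

Total errors: 2

2 errors


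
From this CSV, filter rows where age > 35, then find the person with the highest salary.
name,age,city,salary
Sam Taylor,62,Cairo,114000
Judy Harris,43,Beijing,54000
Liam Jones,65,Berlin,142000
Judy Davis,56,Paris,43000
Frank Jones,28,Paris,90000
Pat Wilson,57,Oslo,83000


Filter: age > 35
Sort by: salary (descending)

Filtered records (5):
  Liam Jones, age 65, salary $142000
  Sam Taylor, age 62, salary $114000
  Pat Wilson, age 57, salary $83000
  Judy Harris, age 43, salary $54000
  Judy Davis, age 56, salary $43000

Highest salary: Liam Jones ($142000)

Liam Jones


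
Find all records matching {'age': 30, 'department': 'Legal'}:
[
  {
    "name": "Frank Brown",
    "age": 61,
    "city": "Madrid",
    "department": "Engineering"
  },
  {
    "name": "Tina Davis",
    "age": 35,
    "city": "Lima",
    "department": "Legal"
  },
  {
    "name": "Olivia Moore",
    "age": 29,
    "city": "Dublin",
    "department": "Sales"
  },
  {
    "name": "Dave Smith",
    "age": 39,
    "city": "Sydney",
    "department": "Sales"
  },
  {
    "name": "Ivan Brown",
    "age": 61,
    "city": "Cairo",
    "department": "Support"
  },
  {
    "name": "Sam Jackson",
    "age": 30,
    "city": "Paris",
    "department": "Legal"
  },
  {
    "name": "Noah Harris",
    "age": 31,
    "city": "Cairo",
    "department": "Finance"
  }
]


Search criteria: {'age': 30, 'department': 'Legal'}

Checking 7 records:
  Frank Brown: {age: 61, department: Engineering}
  Tina Davis: {age: 35, department: Legal}
  Olivia Moore: {age: 29, department: Sales}
  Dave Smith: {age: 39, department: Sales}
  Ivan Brown: {age: 61, department: Support}
  Sam Jackson: {age: 30, department: Legal} <-- MATCH
  Noah Harris: {age: 31, department: Finance}

Matches: ["Sam Jackson"]

["Sam Jackson"]


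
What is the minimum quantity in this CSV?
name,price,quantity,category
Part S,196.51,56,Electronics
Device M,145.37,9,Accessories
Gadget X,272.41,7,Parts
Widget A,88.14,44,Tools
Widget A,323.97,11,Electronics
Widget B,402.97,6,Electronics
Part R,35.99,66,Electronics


Computing minimum quantity:
Values: [56, 9, 7, 44, 11, 6, 66]
Min = 6

6


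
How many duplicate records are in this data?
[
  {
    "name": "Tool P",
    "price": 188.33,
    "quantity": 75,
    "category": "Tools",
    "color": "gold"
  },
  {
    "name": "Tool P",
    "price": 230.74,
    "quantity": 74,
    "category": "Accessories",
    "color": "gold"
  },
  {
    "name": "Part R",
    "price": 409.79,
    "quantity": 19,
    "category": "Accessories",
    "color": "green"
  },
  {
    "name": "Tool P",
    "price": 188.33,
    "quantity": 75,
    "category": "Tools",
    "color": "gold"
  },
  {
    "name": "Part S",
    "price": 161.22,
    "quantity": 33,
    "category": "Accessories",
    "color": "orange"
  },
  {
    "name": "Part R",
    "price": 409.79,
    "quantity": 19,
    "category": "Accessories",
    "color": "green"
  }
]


Checking 6 records for duplicates:

  Row 1: Tool P ($188.33, qty 75)
  Row 2: Tool P ($230.74, qty 74)
  Row 3: Part R ($409.79, qty 19)
  Row 4: Tool P ($188.33, qty 75) <-- DUPLICATE
  Row 5: Part S ($161.22, qty 33)
  Row 6: Part R ($409.79, qty 19) <-- DUPLICATE

Duplicates found: 2
Unique records: 4

2 duplicates, 4 unique


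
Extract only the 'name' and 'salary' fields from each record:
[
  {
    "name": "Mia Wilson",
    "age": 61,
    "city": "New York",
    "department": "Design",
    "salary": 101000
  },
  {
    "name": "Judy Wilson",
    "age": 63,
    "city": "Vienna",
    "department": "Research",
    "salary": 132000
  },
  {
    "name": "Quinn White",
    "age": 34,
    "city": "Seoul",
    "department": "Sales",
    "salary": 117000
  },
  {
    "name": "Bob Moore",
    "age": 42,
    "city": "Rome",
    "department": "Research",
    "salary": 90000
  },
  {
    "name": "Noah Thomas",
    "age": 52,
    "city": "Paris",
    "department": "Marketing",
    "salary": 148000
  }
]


Original: 5 records with fields: name, age, city, department, salary
Keep: ['name', 'salary']
Drop: ['age', 'city', 'department']
Result: 5 records, 2 fields each

[
  {
    "name": "Mia Wilson",
    "salary": 101000
  },
  {
    "name": "Judy Wilson",
    "salary": 132000
  },
  {
    "name": "Quinn White",
    "salary": 117000
  },
  {
    "name": "Bob Moore",
    "salary": 90000
  },
  {
    "name": "Noah Thomas",
    "salary": 148000
  }
]


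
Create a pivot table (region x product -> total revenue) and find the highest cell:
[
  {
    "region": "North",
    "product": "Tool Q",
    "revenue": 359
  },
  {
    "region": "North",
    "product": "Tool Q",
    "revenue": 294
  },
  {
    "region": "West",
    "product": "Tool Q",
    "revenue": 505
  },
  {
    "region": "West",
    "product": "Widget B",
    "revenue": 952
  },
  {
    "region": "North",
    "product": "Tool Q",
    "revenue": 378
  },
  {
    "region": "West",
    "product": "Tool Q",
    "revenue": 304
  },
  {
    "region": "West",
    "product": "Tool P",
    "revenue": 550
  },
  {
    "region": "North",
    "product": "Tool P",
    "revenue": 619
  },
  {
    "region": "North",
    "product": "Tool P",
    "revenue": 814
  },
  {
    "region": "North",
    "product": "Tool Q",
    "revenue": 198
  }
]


Pivot: region (rows) x product (columns) -> total revenue

     Tool P        Tool Q        Widget B    
North         1433          1229             0  
West           550           809           952  

Highest: North / Tool P = $1433

North / Tool P = $1433


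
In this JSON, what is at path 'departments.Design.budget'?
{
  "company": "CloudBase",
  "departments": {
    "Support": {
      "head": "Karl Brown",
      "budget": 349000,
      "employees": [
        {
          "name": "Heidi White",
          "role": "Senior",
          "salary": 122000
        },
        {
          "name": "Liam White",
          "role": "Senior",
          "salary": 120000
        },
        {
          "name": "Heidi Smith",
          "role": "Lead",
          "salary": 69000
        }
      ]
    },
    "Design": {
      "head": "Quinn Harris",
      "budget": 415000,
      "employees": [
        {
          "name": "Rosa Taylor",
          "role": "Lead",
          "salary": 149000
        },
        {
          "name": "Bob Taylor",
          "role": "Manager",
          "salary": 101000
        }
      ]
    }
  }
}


Path: departments.Design.budget

Navigate:
  -> departments
  -> Design
  -> budget = 415000

415000


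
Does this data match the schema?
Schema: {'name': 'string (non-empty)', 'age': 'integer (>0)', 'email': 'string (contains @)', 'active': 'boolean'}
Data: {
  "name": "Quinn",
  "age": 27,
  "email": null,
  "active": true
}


Validating each field against schema:
  name: OK (non-empty string)
  age: OK (positive integer)
  email: FAIL (null is not a string)
  active: OK (boolean)

Result: INVALID (1 error: email)

INVALID (1 error: email)


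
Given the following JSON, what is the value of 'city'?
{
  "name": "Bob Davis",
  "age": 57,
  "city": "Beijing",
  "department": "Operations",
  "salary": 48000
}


Looking up field 'city'
Value: Beijing

Beijing


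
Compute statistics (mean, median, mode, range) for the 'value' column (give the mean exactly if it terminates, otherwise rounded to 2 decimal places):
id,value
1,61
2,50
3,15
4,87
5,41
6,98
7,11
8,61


Data: [61, 50, 15, 87, 41, 98, 11, 61]
Count: 8
Sum: 424
Mean: 424/8 = 53
Sorted: [11, 15, 41, 50, 61, 61, 87, 98]
Median: 55.5
Mode: 61 (2 times)
Range: 98 - 11 = 87
Min: 11, Max: 98

mean=53, median=55.5, mode=61, range=87


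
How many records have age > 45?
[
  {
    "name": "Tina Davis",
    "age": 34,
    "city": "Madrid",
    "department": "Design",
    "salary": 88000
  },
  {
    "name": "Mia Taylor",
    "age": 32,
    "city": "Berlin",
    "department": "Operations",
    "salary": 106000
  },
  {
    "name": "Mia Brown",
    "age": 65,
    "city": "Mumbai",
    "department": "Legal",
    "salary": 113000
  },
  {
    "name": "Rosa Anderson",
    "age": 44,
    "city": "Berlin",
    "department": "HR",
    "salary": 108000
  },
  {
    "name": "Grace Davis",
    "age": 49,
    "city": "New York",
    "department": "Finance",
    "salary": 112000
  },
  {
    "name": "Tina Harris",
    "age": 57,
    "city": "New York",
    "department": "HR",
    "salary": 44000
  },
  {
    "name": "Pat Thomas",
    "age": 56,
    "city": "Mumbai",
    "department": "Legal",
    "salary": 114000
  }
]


Data: 7 records
Condition: age > 45

Checking each record:
  Tina Davis: 34
  Mia Taylor: 32
  Mia Brown: 65 MATCH
  Rosa Anderson: 44
  Grace Davis: 49 MATCH
  Tina Harris: 57 MATCH
  Pat Thomas: 56 MATCH

Count: 4

4


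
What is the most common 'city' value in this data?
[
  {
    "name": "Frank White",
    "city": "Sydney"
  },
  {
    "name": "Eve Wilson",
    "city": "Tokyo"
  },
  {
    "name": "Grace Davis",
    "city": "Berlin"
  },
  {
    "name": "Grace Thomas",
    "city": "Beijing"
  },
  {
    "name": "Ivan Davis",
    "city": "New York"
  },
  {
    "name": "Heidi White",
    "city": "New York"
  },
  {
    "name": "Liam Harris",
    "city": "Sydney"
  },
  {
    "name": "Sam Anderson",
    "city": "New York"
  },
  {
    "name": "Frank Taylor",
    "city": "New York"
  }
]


Counting 'city' values across 9 records:

  New York: 4 ####
  Sydney: 2 ##
  Tokyo: 1 #
  Berlin: 1 #
  Beijing: 1 #

Most common: New York (4 times)

New York (4 times)


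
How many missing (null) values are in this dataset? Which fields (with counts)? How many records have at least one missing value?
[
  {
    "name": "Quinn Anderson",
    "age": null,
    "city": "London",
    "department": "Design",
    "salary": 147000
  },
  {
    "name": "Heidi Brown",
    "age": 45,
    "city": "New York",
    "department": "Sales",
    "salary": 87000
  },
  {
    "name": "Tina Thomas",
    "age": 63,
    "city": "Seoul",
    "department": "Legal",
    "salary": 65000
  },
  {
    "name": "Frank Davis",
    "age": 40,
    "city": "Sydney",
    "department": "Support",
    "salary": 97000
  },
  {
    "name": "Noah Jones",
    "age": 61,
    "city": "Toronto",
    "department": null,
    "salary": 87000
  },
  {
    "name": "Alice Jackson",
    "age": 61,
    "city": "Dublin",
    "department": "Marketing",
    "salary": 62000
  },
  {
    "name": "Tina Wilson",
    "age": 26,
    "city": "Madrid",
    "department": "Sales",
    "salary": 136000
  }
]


Checking for missing (null) values in 7 records:

  Quinn Anderson: age
  Heidi Brown: complete
  Tina Thomas: complete
  Frank Davis: complete
  Noah Jones: department
  Alice Jackson: complete
  Tina Wilson: complete

Per field:
  name: 0 missing
  age: 1 missing
  city: 0 missing
  department: 1 missing
  salary: 0 missing

Total missing values: 2
Records with any missing: 2

2 missing values (age: 1, department: 1); 2 incomplete records


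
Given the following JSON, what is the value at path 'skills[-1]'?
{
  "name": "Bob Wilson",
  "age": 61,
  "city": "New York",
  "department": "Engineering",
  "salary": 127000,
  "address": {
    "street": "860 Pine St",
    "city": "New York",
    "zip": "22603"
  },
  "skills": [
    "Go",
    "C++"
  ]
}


Query: skills[-1]
Path: skills -> last element
Value: C++

C++


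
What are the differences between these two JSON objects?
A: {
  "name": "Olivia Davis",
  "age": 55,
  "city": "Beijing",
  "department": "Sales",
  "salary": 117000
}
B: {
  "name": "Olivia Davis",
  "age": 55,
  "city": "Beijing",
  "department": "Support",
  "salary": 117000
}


Comparing each field (in key order):
  name: same
  age: same
  city: same
  department: DIFFERENT
  salary: same
Differences:
  department: Sales -> Support

1 field(s) changed

1 change: department


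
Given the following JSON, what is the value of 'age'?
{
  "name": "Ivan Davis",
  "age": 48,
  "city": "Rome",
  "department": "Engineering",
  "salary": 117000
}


Looking up field 'age'
Value: 48

48


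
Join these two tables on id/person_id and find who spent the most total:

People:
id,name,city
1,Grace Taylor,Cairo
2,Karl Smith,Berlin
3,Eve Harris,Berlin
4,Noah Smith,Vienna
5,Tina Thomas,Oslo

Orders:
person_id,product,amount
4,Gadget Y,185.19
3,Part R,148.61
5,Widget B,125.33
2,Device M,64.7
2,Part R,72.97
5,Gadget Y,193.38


Join on: people.id = orders.person_id

Joined rows:
  Noah Smith (Vienna) bought Gadget Y for $185.19
  Eve Harris (Berlin) bought Part R for $148.61
  Tina Thomas (Oslo) bought Widget B for $125.33
  Karl Smith (Berlin) bought Device M for $64.7
  Karl Smith (Berlin) bought Part R for $72.97
  Tina Thomas (Oslo) bought Gadget Y for $193.38

Total per person:
  Tina Thomas: $318.71
  Noah Smith: $185.19
  Eve Harris: $148.61
  Karl Smith: $137.67

Top spender: Tina Thomas ($318.71)

Tina Thomas ($318.71)


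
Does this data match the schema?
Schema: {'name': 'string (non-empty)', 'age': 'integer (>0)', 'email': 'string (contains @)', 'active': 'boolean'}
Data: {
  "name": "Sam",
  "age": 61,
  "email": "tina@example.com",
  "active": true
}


Validating each field against schema:
  name: OK (non-empty string)
  age: OK (positive integer)
  email: OK (string with @)
  active: OK (boolean)

Result: VALID

VALID


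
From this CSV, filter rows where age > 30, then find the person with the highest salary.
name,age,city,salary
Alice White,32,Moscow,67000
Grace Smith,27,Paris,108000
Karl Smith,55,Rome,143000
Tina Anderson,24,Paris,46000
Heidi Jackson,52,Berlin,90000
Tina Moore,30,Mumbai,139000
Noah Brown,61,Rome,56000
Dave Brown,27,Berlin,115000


Filter: age > 30
Sort by: salary (descending)

Filtered records (4):
  Karl Smith, age 55, salary $143000
  Heidi Jackson, age 52, salary $90000
  Alice White, age 32, salary $67000
  Noah Brown, age 61, salary $56000

Highest salary: Karl Smith ($143000)

Karl Smith


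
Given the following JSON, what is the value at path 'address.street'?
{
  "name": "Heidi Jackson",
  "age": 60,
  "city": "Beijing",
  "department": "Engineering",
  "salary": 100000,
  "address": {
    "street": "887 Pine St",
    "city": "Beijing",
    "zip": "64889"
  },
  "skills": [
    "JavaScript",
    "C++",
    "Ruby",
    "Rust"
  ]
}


Query: address.street
Path: address -> street
Value: 887 Pine St

887 Pine St


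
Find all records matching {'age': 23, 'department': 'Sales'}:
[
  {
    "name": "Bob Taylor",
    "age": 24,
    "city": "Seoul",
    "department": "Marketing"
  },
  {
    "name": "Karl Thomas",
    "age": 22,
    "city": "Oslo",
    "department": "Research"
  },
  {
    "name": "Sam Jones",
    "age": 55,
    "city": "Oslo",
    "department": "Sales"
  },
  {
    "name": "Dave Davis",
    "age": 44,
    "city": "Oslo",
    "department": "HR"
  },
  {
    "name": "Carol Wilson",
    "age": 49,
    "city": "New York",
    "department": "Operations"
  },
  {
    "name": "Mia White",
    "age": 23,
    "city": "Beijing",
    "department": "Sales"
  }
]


Search criteria: {'age': 23, 'department': 'Sales'}

Checking 6 records:
  Bob Taylor: {age: 24, department: Marketing}
  Karl Thomas: {age: 22, department: Research}
  Sam Jones: {age: 55, department: Sales}
  Dave Davis: {age: 44, department: HR}
  Carol Wilson: {age: 49, department: Operations}
  Mia White: {age: 23, department: Sales} <-- MATCH

Matches: ["Mia White"]

["Mia White"]


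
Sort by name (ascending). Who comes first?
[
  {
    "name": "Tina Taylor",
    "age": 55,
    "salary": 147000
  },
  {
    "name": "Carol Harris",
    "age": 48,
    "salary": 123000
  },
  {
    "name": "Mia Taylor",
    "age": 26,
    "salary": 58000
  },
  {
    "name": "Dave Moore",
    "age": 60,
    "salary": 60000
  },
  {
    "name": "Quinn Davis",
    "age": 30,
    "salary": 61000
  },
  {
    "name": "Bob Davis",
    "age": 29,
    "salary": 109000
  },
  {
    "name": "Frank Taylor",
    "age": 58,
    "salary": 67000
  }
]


Sort by: name (ascending)

Sorted order:
  1. Bob Davis (name = Bob Davis)
  2. Carol Harris (name = Carol Harris)
  3. Dave Moore (name = Dave Moore)
  4. Frank Taylor (name = Frank Taylor)
  5. Mia Taylor (name = Mia Taylor)
  6. Quinn Davis (name = Quinn Davis)
  7. Tina Taylor (name = Tina Taylor)

First: Bob Davis

Bob Davis


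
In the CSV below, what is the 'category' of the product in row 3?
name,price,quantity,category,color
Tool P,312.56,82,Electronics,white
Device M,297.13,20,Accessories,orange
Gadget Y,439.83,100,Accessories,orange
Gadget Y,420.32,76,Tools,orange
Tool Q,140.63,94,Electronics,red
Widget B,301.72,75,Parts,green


Query: Row 3 ('Gadget Y'), column 'category'
Value: Accessories

Accessories


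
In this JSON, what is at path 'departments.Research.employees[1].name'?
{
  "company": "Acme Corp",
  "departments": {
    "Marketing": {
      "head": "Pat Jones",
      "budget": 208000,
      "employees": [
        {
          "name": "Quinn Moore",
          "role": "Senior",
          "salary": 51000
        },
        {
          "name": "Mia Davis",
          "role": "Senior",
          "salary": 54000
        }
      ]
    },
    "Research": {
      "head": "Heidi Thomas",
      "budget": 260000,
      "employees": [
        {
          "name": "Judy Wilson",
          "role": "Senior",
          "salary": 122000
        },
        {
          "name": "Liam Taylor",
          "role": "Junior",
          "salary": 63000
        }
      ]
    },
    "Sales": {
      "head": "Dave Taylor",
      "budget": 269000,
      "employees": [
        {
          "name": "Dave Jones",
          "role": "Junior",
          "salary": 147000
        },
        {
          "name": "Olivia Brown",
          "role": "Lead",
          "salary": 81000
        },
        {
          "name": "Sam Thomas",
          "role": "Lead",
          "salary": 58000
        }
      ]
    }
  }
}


Path: departments.Research.employees[1].name

Navigate:
  -> departments
  -> Research
  -> employees[1].name = 'Liam Taylor'

Liam Taylor


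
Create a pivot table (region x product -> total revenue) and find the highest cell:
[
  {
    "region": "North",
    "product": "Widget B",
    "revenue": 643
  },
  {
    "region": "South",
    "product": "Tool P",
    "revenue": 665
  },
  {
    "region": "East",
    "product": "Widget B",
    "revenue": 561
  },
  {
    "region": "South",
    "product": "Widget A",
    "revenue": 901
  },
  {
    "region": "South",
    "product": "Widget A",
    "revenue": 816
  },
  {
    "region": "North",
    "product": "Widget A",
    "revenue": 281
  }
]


Pivot: region (rows) x product (columns) -> total revenue

     Tool P        Widget A      Widget B    
East             0             0           561  
North            0           281           643  
South          665          1717             0  

Highest: South / Widget A = $1717

South / Widget A = $1717


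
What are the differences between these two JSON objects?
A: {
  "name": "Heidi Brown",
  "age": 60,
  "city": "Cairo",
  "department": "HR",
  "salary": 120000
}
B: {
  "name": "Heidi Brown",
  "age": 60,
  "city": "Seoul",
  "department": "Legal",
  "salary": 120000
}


Comparing each field (in key order):
  name: same
  age: same
  city: DIFFERENT
  department: DIFFERENT
  salary: same
Differences:
  city: Cairo -> Seoul
  department: HR -> Legal

2 field(s) changed

2 changes: city, department


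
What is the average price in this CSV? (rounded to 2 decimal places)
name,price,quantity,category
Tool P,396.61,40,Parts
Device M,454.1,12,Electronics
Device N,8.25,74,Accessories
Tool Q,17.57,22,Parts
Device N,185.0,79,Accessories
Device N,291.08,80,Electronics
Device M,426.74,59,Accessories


Computing average price:
Values: [396.61, 454.1, 8.25, 17.57, 185.0, 291.08, 426.74]
Sum = 1779.35
Count = 7
Average = 1779.35/7 ≈ 254.19 (rounded to 2 decimal places)

254.19


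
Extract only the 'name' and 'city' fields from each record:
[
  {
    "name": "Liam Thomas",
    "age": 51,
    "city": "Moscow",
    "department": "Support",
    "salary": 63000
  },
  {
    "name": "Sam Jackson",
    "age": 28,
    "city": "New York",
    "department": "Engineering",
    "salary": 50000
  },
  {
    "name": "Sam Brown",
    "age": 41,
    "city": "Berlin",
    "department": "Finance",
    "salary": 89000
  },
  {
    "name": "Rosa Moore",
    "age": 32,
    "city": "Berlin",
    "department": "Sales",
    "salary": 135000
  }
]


Original: 4 records with fields: name, age, city, department, salary
Keep: ['name', 'city']
Drop: ['age', 'department', 'salary']
Result: 4 records, 2 fields each

[
  {
    "name": "Liam Thomas",
    "city": "Moscow"
  },
  {
    "name": "Sam Jackson",
    "city": "New York"
  },
  {
    "name": "Sam Brown",
    "city": "Berlin"
  },
  {
    "name": "Rosa Moore",
    "city": "Berlin"
  }
]
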